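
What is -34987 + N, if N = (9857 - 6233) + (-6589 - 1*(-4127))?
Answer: -33825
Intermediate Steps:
N = 1162 (N = 3624 + (-6589 + 4127) = 3624 - 2462 = 1162)
-34987 + N = -34987 + 1162 = -33825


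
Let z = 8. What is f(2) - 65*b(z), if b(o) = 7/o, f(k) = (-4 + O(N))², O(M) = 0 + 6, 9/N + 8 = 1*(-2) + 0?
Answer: -423/8 ≈ -52.875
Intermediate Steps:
N = -9/10 (N = 9/(-8 + (1*(-2) + 0)) = 9/(-8 + (-2 + 0)) = 9/(-8 - 2) = 9/(-10) = 9*(-⅒) = -9/10 ≈ -0.90000)
O(M) = 6
f(k) = 4 (f(k) = (-4 + 6)² = 2² = 4)
f(2) - 65*b(z) = 4 - 455/8 = -423/8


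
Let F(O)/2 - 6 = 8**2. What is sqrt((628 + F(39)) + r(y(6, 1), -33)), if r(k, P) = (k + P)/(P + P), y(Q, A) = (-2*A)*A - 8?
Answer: sqrt(3348246)/66 ≈ 27.725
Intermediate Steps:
F(O) = 140 (F(O) = 12 + 2*8**2 = 12 + 2*64 = 12 + 128 = 140)
y(Q, A) = -8 - 2*A**2 (y(Q, A) = -2*A**2 - 8 = -8 - 2*A**2)
r(k, P) = (P + k)/(2*P) (r(k, P) = (P + k)/((2*P)) = (P + k)*(1/(2*P)) = (P + k)/(2*P))
sqrt((628 + F(39)) + r(y(6, 1), -33)) = sqrt((628 + 140) + (1/2)*(-33 + (-8 - 2*1**2))/(-33)) = sqrt(768 + (1/2)*(-1/33)*(-33 + (-8 - 2*1))) = sqrt(768 + (1/2)*(-1/33)*(-33 + (-8 - 2))) = sqrt(768 + (1/2)*(-1/33)*(-33 - 10)) = sqrt(768 + (1/2)*(-1/33)*(-43)) = sqrt(768 + 43/66) = sqrt(50731/66) = sqrt(3348246)/66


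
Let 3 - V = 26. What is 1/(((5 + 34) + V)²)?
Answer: 1/256 ≈ 0.0039063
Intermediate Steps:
V = -23 (V = 3 - 1*26 = 3 - 26 = -23)
1/(((5 + 34) + V)²) = 1/(((5 + 34) - 23)²) = 1/((39 - 23)²) = 1/(16²) = 1/256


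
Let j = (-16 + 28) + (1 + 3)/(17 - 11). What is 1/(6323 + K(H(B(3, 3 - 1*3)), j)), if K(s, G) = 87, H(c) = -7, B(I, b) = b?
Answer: 1/6410 ≈ 0.00015601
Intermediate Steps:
j = 38/3 (j = 12 + 4/6 = 12 + 4*(1/6) = 12 + 2/3 = 38/3 ≈ 12.667)
1/(6323 + K(H(B(3, 3 - 1*3)), j)) = 1/(6323 + 87) = 1/6410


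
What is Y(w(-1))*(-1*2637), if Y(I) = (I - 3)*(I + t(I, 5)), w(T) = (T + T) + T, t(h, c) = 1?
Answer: -31644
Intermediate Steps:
w(T) = 3*T (w(T) = 2*T + T = 3*T)
Y(I) = (1 + I)*(-3 + I) (Y(I) = (I - 3)*(I + 1) = (-3 + I)*(1 + I) = (1 + I)*(-3 + I))
Y(w(-1))*(-1*2637) = (-3 + (3*(-1))**2 - 6*(-1))*(-1*2637) = (-3 + (-3)**2 - 2*(-3))*(-2637) = (-3 + 9 + 6)*(-2637) = 12*(-2637) = -31644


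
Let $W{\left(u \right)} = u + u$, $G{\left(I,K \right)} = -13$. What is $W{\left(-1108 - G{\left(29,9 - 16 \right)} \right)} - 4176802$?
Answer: $-4178992$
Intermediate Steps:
$W{\left(u \right)} = 2 u$
$W{\left(-1108 - G{\left(29,9 - 16 \right)} \right)} - 4176802 = 2 \left(-1108 - -13\right) - 4176802 = 2 \left(-1108 + 13\right) - 4176802 = 2 \left(-1095\right) - 4176802 = -2190 - 4176802 = -4178992$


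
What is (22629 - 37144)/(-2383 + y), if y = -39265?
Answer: 14515/41648 ≈ 0.34852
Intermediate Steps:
(22629 - 37144)/(-2383 + y) = (22629 - 37144)/(-2383 - 39265) = -14515/(-41648) = -14515*(-1/41648) = 14515/41648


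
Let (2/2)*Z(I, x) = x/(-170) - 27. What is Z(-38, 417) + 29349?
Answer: 4984323/170 ≈ 29320.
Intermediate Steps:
Z(I, x) = -27 - x/170 (Z(I, x) = x/(-170) - 27 = x*(-1/170) - 27 = -x/170 - 27 = -27 - x/170)
Z(-38, 417) + 29349 = (-27 - 1/170*417) + 29349 = (-27 - 417/170) + 29349 = -5007/170 + 29349 = 4984323/170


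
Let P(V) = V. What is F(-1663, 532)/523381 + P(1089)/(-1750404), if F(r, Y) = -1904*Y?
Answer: -591201061607/305376065308 ≈ -1.9360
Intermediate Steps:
F(-1663, 532)/523381 + P(1089)/(-1750404) = -1904*532/523381 + 1089/(-1750404) = -1012928*1/523381 + 1089*(-1/1750404) = -1012928/523381 - 363/583468 = -591201061607/305376065308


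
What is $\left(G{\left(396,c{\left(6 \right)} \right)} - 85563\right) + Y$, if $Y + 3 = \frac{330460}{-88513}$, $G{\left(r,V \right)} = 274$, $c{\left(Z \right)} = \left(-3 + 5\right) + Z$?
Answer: $- \frac{7549781256}{88513} \approx -85296.0$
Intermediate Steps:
$c{\left(Z \right)} = 2 + Z$
$Y = - \frac{595999}{88513}$ ($Y = -3 + \frac{330460}{-88513} = -3 + 330460 \left(- \frac{1}{88513}\right) = -3 - \frac{330460}{88513} = - \frac{595999}{88513} \approx -6.7335$)
$\left(G{\left(396,c{\left(6 \right)} \right)} - 85563\right) + Y = \left(274 - 85563\right) - \frac{595999}{88513} = -85289 - \frac{595999}{88513} = - \frac{7549781256}{88513}$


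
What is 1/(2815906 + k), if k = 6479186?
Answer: 1/9295092 ≈ 1.0758e-7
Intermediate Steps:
1/(2815906 + k) = 1/(2815906 + 6479186) = 1/9295092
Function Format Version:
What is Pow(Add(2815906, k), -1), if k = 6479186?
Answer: Rational(1, 9295092) ≈ 1.0758e-7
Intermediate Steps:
Pow(Add(2815906, k), -1) = Pow(Add(2815906, 6479186), -1) = Pow(9295092, -1) = Rational(1, 9295092)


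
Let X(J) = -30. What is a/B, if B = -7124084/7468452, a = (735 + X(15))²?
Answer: -928001838825/1781021 ≈ -5.2105e+5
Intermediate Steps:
a = 497025 (a = (735 - 30)² = 705² = 497025)
B = -1781021/1867113 (B = -7124084*1/7468452 = -1781021/1867113 ≈ -0.95389)
a/B = 497025/(-1781021/1867113) = 497025*(-1867113/1781021) = -928001838825/1781021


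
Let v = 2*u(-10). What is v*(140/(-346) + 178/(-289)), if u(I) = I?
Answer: 1020480/49997 ≈ 20.411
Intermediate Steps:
v = -20 (v = 2*(-10) = -20)
v*(140/(-346) + 178/(-289)) = -20*(140/(-346) + 178/(-289)) = -20*(140*(-1/346) + 178*(-1/289)) = -20*(-70/173 - 178/289) = -20*(-51024/49997) = 1020480/49997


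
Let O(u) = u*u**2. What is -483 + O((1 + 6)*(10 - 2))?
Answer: 175133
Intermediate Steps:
O(u) = u**3
-483 + O((1 + 6)*(10 - 2)) = -483 + ((1 + 6)*(10 - 2))**3 = -483 + (7*8)**3 = -483 + 56**3 = -483 + 175616 = 175133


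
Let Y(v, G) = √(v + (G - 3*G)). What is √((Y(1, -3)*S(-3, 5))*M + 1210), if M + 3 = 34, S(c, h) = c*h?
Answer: √(1210 - 465*√7) ≈ 4.5027*I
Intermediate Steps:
M = 31 (M = -3 + 34 = 31)
Y(v, G) = √(v - 2*G)
√((Y(1, -3)*S(-3, 5))*M + 1210) = √((√(1 - 2*(-3))*(-3*5))*31 + 1210) = √((√(1 + 6)*(-15))*31 + 1210) = √((√7*(-15))*31 + 1210) = √(-15*√7*31 + 1210) = √(-465*√7 + 1210) = √(1210 - 465*√7)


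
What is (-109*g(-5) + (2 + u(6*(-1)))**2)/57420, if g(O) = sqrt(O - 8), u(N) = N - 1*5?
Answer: 9/6380 - 109*I*sqrt(13)/57420 ≈ 0.0014107 - 0.0068444*I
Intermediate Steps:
u(N) = -5 + N (u(N) = N - 5 = -5 + N)
g(O) = sqrt(-8 + O)
(-109*g(-5) + (2 + u(6*(-1)))**2)/57420 = (-109*sqrt(-8 - 5) + (2 + (-5 + 6*(-1)))**2)/57420 = (-109*I*sqrt(13) + (2 + (-5 - 6))**2)*(1/57420) = (-109*I*sqrt(13) + (2 - 11)**2)*(1/57420) = (-109*I*sqrt(13) + (-9)**2)*(1/57420) = (-109*I*sqrt(13) + 81)*(1/57420) = (81 - 109*I*sqrt(13))*(1/57420) = 9/6380 - 109*I*sqrt(13)/57420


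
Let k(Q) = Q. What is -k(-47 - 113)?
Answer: 160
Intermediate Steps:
-k(-47 - 113) = -(-47 - 113) = -1*(-160) = 160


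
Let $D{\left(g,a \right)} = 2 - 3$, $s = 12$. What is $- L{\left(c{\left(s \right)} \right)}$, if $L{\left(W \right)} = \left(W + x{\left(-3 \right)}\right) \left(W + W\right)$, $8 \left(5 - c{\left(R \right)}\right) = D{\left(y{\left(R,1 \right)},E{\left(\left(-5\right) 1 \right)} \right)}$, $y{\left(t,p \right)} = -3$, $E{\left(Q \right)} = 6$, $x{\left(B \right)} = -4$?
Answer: $- \frac{369}{32} \approx -11.531$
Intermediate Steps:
$D{\left(g,a \right)} = -1$
$c{\left(R \right)} = \frac{41}{8}$ ($c{\left(R \right)} = 5 - - \frac{1}{8} = 5 + \frac{1}{8} = \frac{41}{8}$)
$L{\left(W \right)} = 2 W \left(-4 + W\right)$ ($L{\left(W \right)} = \left(W - 4\right) \left(W + W\right) = \left(-4 + W\right) 2 W = 2 W \left(-4 + W\right)$)
$- L{\left(c{\left(s \right)} \right)} = - \frac{2 \cdot 41 \left(-4 + \frac{41}{8}\right)}{8} = - \frac{2 \cdot 41 \cdot 9}{8 \cdot 8} = \left(-1\right) \frac{369}{32} = - \frac{369}{32}$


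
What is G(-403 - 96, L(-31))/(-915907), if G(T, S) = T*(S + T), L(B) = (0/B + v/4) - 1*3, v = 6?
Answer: -499499/1831814 ≈ -0.27268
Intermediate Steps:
L(B) = -3/2 (L(B) = (0/B + 6/4) - 1*3 = (0 + 6*(1/4)) - 3 = (0 + 3/2) - 3 = 3/2 - 3 = -3/2)
G(-403 - 96, L(-31))/(-915907) = ((-403 - 96)*(-3/2 + (-403 - 96)))/(-915907) = -499*(-3/2 - 499)*(-1/915907) = -499*(-1001/2)*(-1/915907) = (499499/2)*(-1/915907) = -499499/1831814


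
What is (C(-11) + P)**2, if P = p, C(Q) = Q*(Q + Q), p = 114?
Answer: 126736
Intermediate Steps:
C(Q) = 2*Q**2 (C(Q) = Q*(2*Q) = 2*Q**2)
P = 114
(C(-11) + P)**2 = (2*(-11)**2 + 114)**2 = (2*121 + 114)**2 = (242 + 114)**2 = 356**2 = 126736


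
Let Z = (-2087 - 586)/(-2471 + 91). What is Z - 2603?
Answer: -6192467/2380 ≈ -2601.9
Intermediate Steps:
Z = 2673/2380 (Z = -2673/(-2380) = -2673*(-1/2380) = 2673/2380 ≈ 1.1231)
Z - 2603 = 2673/2380 - 2603 = -6192467/2380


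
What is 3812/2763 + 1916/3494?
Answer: 9306518/4826961 ≈ 1.9280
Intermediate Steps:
3812/2763 + 1916/3494 = 3812*(1/2763) + 1916*(1/3494) = 3812/2763 + 958/1747 = 9306518/4826961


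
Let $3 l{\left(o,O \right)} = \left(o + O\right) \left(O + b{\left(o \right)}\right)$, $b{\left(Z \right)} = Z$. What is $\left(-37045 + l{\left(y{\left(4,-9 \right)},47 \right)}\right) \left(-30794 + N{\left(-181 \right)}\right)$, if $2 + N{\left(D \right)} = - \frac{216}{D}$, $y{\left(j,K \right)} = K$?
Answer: $\frac{611402277260}{543} \approx 1.126 \cdot 10^{9}$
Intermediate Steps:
$N{\left(D \right)} = -2 - \frac{216}{D}$
$l{\left(o,O \right)} = \frac{\left(O + o\right)^{2}}{3}$ ($l{\left(o,O \right)} = \frac{\left(o + O\right) \left(O + o\right)}{3} = \frac{\left(O + o\right) \left(O + o\right)}{3} = \frac{\left(O + o\right)^{2}}{3}$)
$\left(-37045 + l{\left(y{\left(4,-9 \right)},47 \right)}\right) \left(-30794 + N{\left(-181 \right)}\right) = \left(-37045 + \left(\frac{47^{2}}{3} + \frac{\left(-9\right)^{2}}{3} + \frac{2}{3} \cdot 47 \left(-9\right)\right)\right) \left(-30794 - \left(2 + \frac{216}{-181}\right)\right) = \left(-37045 + \left(\frac{1}{3} \cdot 2209 + \frac{1}{3} \cdot 81 - 282\right)\right) \left(-30794 - \frac{146}{181}\right) = \left(-37045 + \left(\frac{2209}{3} + 27 - 282\right)\right) \left(-30794 + \left(-2 + \frac{216}{181}\right)\right) = \left(-37045 + \frac{1444}{3}\right) \left(-30794 - \frac{146}{181}\right) = \left(- \frac{109691}{3}\right) \left(- \frac{5573860}{181}\right) = \frac{611402277260}{543}$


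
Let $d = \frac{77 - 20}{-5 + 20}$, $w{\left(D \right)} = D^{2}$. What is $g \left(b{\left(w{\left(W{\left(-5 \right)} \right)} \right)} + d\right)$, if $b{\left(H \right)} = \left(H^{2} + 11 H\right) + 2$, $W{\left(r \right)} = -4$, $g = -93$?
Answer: $- \frac{203577}{5} \approx -40715.0$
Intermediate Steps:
$d = \frac{19}{5}$ ($d = \frac{57}{15} = 57 \cdot \frac{1}{15} = \frac{19}{5} \approx 3.8$)
$b{\left(H \right)} = 2 + H^{2} + 11 H$
$g \left(b{\left(w{\left(W{\left(-5 \right)} \right)} \right)} + d\right) = - 93 \left(\left(2 + \left(\left(-4\right)^{2}\right)^{2} + 11 \left(-4\right)^{2}\right) + \frac{19}{5}\right) = - 93 \left(\left(2 + 16^{2} + 11 \cdot 16\right) + \frac{19}{5}\right) = - 93 \left(\left(2 + 256 + 176\right) + \frac{19}{5}\right) = - 93 \left(434 + \frac{19}{5}\right) = \left(-93\right) \frac{2189}{5} = - \frac{203577}{5}$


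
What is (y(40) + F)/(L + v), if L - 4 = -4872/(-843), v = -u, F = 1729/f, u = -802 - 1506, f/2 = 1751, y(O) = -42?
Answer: -40844755/2280838592 ≈ -0.017908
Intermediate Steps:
f = 3502 (f = 2*1751 = 3502)
u = -2308
F = 1729/3502 ≈ 0.49372
v = 2308 (v = -1*(-2308) = 2308)
L = 2748/281 (L = 4 - 4872/(-843) = 4 - 4872*(-1/843) = 4 + 1624/281 = 2748/281 ≈ 9.7794)
(y(40) + F)/(L + v) = (-42 + 1729/3502)/(2748/281 + 2308) = -145355/(3502*651296/281) = -145355/3502*281/651296 = -40844755/2280838592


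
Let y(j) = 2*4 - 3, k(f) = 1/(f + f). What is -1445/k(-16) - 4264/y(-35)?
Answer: 226936/5 ≈ 45387.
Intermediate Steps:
k(f) = 1/(2*f)
y(j) = 5 (y(j) = 8 - 3 = 5)
-1445/k(-16) - 4264/y(-35) = -1445/((½)/(-16)) - 4264/5 = -1445/((½)*(-1/16)) - 4264*⅕ = -1445/(-1/32) - 4264/5 = -1445*(-32) - 4264/5 = 46240 - 4264/5 = 226936/5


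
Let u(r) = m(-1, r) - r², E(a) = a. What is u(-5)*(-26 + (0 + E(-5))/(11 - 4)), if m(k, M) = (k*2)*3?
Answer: 5797/7 ≈ 828.14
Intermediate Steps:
m(k, M) = 6*k (m(k, M) = (2*k)*3 = 6*k)
u(r) = -6 - r² (u(r) = 6*(-1) - r² = -6 - r²)
u(-5)*(-26 + (0 + E(-5))/(11 - 4)) = (-6 - 1*(-5)²)*(-26 + (0 - 5)/(11 - 4)) = (-6 - 1*25)*(-26 - 5/7) = (-6 - 25)*(-26 - 5*⅐) = -31*(-26 - 5/7) = -31*(-187/7) = 5797/7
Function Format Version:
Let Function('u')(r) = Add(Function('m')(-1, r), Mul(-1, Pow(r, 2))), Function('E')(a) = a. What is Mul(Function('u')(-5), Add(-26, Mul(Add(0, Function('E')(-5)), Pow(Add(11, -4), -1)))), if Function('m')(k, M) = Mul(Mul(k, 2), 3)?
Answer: Rational(5797, 7) ≈ 828.14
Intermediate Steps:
Function('m')(k, M) = Mul(6, k) (Function('m')(k, M) = Mul(Mul(2, k), 3) = Mul(6, k))
Function('u')(r) = Add(-6, Mul(-1, Pow(r, 2))) (Function('u')(r) = Add(Mul(6, -1), Mul(-1, Pow(r, 2))) = Add(-6, Mul(-1, Pow(r, 2))))
Mul(Function('u')(-5), Add(-26, Mul(Add(0, Function('E')(-5)), Pow(Add(11, -4), -1)))) = Mul(Add(-6, Mul(-1, Pow(-5, 2))), Add(-26, Mul(Add(0, -5), Pow(Add(11, -4), -1)))) = Mul(Add(-6, Mul(-1, 25)), Add(-26, Mul(-5, Pow(7, -1)))) = Mul(Add(-6, -25), Add(-26, Mul(-5, Rational(1, 7)))) = Mul(-31, Add(-26, Rational(-5, 7))) = Mul(-31, Rational(-187, 7)) = Rational(5797, 7)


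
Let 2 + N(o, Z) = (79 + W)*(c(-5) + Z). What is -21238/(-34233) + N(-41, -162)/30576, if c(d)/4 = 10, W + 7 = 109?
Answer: -8885707/87225684 ≈ -0.10187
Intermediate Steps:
W = 102 (W = -7 + 109 = 102)
c(d) = 40 (c(d) = 4*10 = 40)
N(o, Z) = 7238 + 181*Z (N(o, Z) = -2 + (79 + 102)*(40 + Z) = -2 + 181*(40 + Z) = -2 + (7240 + 181*Z) = 7238 + 181*Z)
-21238/(-34233) + N(-41, -162)/30576 = -21238/(-34233) + (7238 + 181*(-162))/30576 = -21238*(-1/34233) + (7238 - 29322)*(1/30576) = 21238/34233 - 22084*1/30576 = 21238/34233 - 5521/7644 = -8885707/87225684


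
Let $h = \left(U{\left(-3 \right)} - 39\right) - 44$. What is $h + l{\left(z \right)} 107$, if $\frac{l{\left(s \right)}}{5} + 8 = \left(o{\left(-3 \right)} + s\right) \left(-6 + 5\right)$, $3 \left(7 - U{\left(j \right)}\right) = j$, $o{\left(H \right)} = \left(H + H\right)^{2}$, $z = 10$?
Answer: $-28965$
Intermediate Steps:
$o{\left(H \right)} = 4 H^{2}$ ($o{\left(H \right)} = \left(2 H\right)^{2} = 4 H^{2}$)
$U{\left(j \right)} = 7 - \frac{j}{3}$
$l{\left(s \right)} = -220 - 5 s$ ($l{\left(s \right)} = -40 + 5 \left(4 \left(-3\right)^{2} + s\right) \left(-6 + 5\right) = -40 + 5 \left(4 \cdot 9 + s\right) \left(-1\right) = -40 + 5 \left(36 + s\right) \left(-1\right) = -40 + 5 \left(-36 - s\right) = -40 - \left(180 + 5 s\right) = -220 - 5 s$)
$h = -75$ ($h = \left(\left(7 - -1\right) - 39\right) - 44 = \left(\left(7 + 1\right) - 39\right) - 44 = \left(8 - 39\right) - 44 = -31 - 44 = -75$)
$h + l{\left(z \right)} 107 = -75 + \left(-220 - 50\right) 107 = -75 - 28890 = -28965$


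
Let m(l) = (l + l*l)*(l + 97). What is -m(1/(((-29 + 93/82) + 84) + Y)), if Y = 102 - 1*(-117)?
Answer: -4063442994274/11483520144481 ≈ -0.35385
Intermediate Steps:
Y = 219 (Y = 102 + 117 = 219)
m(l) = (97 + l)*(l + l²) (m(l) = (l + l²)*(97 + l) = (97 + l)*(l + l²))
-m(1/(((-29 + 93/82) + 84) + Y)) = -(97 + (1/(((-29 + 93/82) + 84) + 219))² + 98/(((-29 + 93/82) + 84) + 219))/(((-29 + 93/82) + 84) + 219) = -(97 + (1/((-2285/82 + 84) + 219))² + 98/((-2285/82 + 84) + 219))/((-2285/82 + 84) + 219) = -(97 + (1/(4603/82 + 219))² + 98/(4603/82 + 219))/(4603/82 + 219) = -(97 + (1/(22561/82))² + 98/(22561/82))/22561/82 = -82*(97 + (82/22561)² + 98*(82/22561))/22561 = -82*(97 + 6724/508998721 + 1148/3223)/22561 = -82*49554182857/(22561*508998721) = -1*4063442994274/11483520144481 = -4063442994274/11483520144481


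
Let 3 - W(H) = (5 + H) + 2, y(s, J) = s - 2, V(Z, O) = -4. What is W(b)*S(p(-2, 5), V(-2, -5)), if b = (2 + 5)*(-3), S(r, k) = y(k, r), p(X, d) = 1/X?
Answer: -102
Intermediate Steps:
y(s, J) = -2 + s
S(r, k) = -2 + k
b = -21 (b = 7*(-3) = -21)
W(H) = -4 - H (W(H) = 3 - ((5 + H) + 2) = 3 - (7 + H) = 3 + (-7 - H) = -4 - H)
W(b)*S(p(-2, 5), V(-2, -5)) = (-4 - 1*(-21))*(-2 - 4) = (-4 + 21)*(-6) = 17*(-6) = -102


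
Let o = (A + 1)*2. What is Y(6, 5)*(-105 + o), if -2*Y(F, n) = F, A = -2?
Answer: 321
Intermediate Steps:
Y(F, n) = -F/2
o = -2 (o = (-2 + 1)*2 = -1*2 = -2)
Y(6, 5)*(-105 + o) = (-1/2*6)*(-105 - 2) = -3*(-107) = 321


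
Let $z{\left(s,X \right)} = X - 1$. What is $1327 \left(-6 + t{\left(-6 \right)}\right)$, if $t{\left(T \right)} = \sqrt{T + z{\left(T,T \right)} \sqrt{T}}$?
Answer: $-7962 + 1327 \sqrt{-6 - 7 i \sqrt{6}} \approx -4689.1 - 4612.7 i$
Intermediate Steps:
$z{\left(s,X \right)} = -1 + X$
$t{\left(T \right)} = \sqrt{T + \sqrt{T} \left(-1 + T\right)}$ ($t{\left(T \right)} = \sqrt{T + \left(-1 + T\right) \sqrt{T}} = \sqrt{T + \sqrt{T} \left(-1 + T\right)}$)
$1327 \left(-6 + t{\left(-6 \right)}\right) = 1327 \left(-6 + \sqrt{-6 + \sqrt{-6} \left(-1 - 6\right)}\right) = 1327 \left(-6 + \sqrt{-6 + i \sqrt{6} \left(-7\right)}\right) = 1327 \left(-6 + \sqrt{-6 - 7 i \sqrt{6}}\right) = -7962 + 1327 \sqrt{-6 - 7 i \sqrt{6}}$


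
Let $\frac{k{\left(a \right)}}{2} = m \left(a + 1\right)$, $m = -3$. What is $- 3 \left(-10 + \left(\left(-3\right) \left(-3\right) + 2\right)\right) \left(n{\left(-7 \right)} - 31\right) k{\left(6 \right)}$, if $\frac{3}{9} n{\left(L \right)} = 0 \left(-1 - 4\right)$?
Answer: $-3906$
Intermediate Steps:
$n{\left(L \right)} = 0$ ($n{\left(L \right)} = 3 \cdot 0 \left(-1 - 4\right) = 3 \cdot 0 \left(-5\right) = 3 \cdot 0 = 0$)
$k{\left(a \right)} = -6 - 6 a$ ($k{\left(a \right)} = 2 \left(- 3 \left(a + 1\right)\right) = 2 \left(- 3 \left(1 + a\right)\right) = 2 \left(-3 - 3 a\right) = -6 - 6 a$)
$- 3 \left(-10 + \left(\left(-3\right) \left(-3\right) + 2\right)\right) \left(n{\left(-7 \right)} - 31\right) k{\left(6 \right)} = - 3 \left(-10 + \left(\left(-3\right) \left(-3\right) + 2\right)\right) \left(0 - 31\right) \left(-6 - 36\right) = - 3 \left(-10 + \left(9 + 2\right)\right) \left(-31\right) \left(-6 - 36\right) = - 3 \left(-10 + 11\right) \left(-31\right) \left(-42\right) = - 3 \cdot 1 \left(-31\right) \left(-42\right) = \left(-3\right) \left(-31\right) \left(-42\right) = 93 \left(-42\right) = -3906$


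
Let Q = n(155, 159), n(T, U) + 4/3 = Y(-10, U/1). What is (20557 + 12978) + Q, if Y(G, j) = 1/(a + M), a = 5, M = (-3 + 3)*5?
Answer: 503008/15 ≈ 33534.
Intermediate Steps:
M = 0 (M = 0*5 = 0)
Y(G, j) = 1/5 (Y(G, j) = 1/(5 + 0) = 1/5)
n(T, U) = -17/15 (n(T, U) = -4/3 + 1/5 = -17/15)
Q = -17/15 ≈ -1.1333
(20557 + 12978) + Q = (20557 + 12978) - 17/15 = 33535 - 17/15 = 503008/15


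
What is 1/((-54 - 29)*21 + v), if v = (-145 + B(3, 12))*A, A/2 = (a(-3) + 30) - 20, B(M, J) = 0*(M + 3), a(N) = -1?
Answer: -1/4353 ≈ -0.00022973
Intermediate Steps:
B(M, J) = 0 (B(M, J) = 0*(3 + M) = 0)
A = 18 (A = 2*((-1 + 30) - 20) = 2*(29 - 20) = 2*9 = 18)
v = -2610 (v = (-145 + 0)*18 = -145*18 = -2610)
1/((-54 - 29)*21 + v) = 1/((-54 - 29)*21 - 2610) = 1/(-83*21 - 2610) = 1/(-1743 - 2610) = 1/(-4353) = -1/4353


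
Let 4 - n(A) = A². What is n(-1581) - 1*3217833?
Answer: -5717390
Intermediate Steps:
n(A) = 4 - A²
n(-1581) - 1*3217833 = (4 - 1*(-1581)²) - 1*3217833 = (4 - 1*2499561) - 3217833 = (4 - 2499561) - 3217833 = -2499557 - 3217833 = -5717390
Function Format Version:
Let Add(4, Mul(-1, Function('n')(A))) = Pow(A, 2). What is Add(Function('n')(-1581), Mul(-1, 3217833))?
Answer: -5717390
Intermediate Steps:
Function('n')(A) = Add(4, Mul(-1, Pow(A, 2)))
Add(Function('n')(-1581), Mul(-1, 3217833)) = Add(Add(4, Mul(-1, Pow(-1581, 2))), Mul(-1, 3217833)) = Add(Add(4, Mul(-1, 2499561)), -3217833) = Add(Add(4, -2499561), -3217833) = Add(-2499557, -3217833) = -5717390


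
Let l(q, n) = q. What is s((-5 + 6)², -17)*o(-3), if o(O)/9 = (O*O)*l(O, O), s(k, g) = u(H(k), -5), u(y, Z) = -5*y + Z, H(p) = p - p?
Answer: 1215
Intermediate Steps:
H(p) = 0
u(y, Z) = Z - 5*y
s(k, g) = -5 (s(k, g) = -5 - 5*0 = -5 + 0 = -5)
o(O) = 9*O³ (o(O) = 9*((O*O)*O) = 9*(O²*O) = 9*O³)
s((-5 + 6)², -17)*o(-3) = -45*(-3)³ = -45*(-27) = -5*(-243) = 1215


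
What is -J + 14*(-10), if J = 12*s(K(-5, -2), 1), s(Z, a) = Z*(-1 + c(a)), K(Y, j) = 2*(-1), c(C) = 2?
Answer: -116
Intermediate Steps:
K(Y, j) = -2
s(Z, a) = Z (s(Z, a) = Z*(-1 + 2) = Z*1 = Z)
J = -24 (J = 12*(-2) = -24)
-J + 14*(-10) = -1*(-24) + 14*(-10) = 24 - 140 = -116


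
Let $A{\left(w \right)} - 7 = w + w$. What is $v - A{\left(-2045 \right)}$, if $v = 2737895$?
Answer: $2741978$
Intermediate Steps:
$A{\left(w \right)} = 7 + 2 w$ ($A{\left(w \right)} = 7 + \left(w + w\right) = 7 + 2 w$)
$v - A{\left(-2045 \right)} = 2737895 - \left(7 + 2 \left(-2045\right)\right) = 2737895 - \left(7 - 4090\right) = 2737895 - -4083 = 2737895 + 4083 = 2741978$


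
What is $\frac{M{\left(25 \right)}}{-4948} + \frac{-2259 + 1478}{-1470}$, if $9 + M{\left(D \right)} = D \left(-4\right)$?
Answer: $\frac{2012309}{3636780} \approx 0.55332$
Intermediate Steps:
$M{\left(D \right)} = -9 - 4 D$ ($M{\left(D \right)} = -9 + D \left(-4\right) = -9 - 4 D$)
$\frac{M{\left(25 \right)}}{-4948} + \frac{-2259 + 1478}{-1470} = \frac{-9 - 100}{-4948} + \frac{-2259 + 1478}{-1470} = \left(-9 - 100\right) \left(- \frac{1}{4948}\right) - - \frac{781}{1470} = \left(-109\right) \left(- \frac{1}{4948}\right) + \frac{781}{1470} = \frac{109}{4948} + \frac{781}{1470} = \frac{2012309}{3636780}$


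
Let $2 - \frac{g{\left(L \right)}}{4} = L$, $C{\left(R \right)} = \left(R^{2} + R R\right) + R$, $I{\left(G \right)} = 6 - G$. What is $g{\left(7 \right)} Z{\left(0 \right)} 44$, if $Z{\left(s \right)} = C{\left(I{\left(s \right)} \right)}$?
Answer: $-68640$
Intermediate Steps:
$C{\left(R \right)} = R + 2 R^{2}$ ($C{\left(R \right)} = \left(R^{2} + R^{2}\right) + R = 2 R^{2} + R = R + 2 R^{2}$)
$g{\left(L \right)} = 8 - 4 L$
$Z{\left(s \right)} = \left(6 - s\right) \left(13 - 2 s\right)$ ($Z{\left(s \right)} = \left(6 - s\right) \left(1 + 2 \left(6 - s\right)\right) = \left(6 - s\right) \left(1 - \left(-12 + 2 s\right)\right) = \left(6 - s\right) \left(13 - 2 s\right)$)
$g{\left(7 \right)} Z{\left(0 \right)} 44 = \left(8 - 28\right) \left(-13 + 2 \cdot 0\right) \left(-6 + 0\right) 44 = \left(8 - 28\right) \left(-13 + 0\right) \left(-6\right) 44 = - 20 \left(\left(-13\right) \left(-6\right)\right) 44 = \left(-20\right) 78 \cdot 44 = \left(-1560\right) 44 = -68640$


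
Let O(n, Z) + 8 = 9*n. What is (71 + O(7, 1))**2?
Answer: 15876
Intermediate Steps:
O(n, Z) = -8 + 9*n
(71 + O(7, 1))**2 = (71 + (-8 + 9*7))**2 = (71 + (-8 + 63))**2 = (71 + 55)**2 = 126**2 = 15876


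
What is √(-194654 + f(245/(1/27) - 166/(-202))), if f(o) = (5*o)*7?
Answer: 2*√94103619/101 ≈ 192.09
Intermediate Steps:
f(o) = 35*o
√(-194654 + f(245/(1/27) - 166/(-202))) = √(-194654 + 35*(245/(1/27) - 166/(-202))) = √(-194654 + 35*(245/(1/27) - 166*(-1/202))) = √(-194654 + 35*(245*27 + 83/101)) = √(-194654 + 35*(6615 + 83/101)) = √(-194654 + 35*(668198/101)) = √(-194654 + 23386930/101) = √(3726876/101) = 2*√94103619/101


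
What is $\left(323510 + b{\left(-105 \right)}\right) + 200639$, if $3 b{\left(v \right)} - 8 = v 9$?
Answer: $\frac{1571510}{3} \approx 5.2384 \cdot 10^{5}$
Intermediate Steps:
$b{\left(v \right)} = \frac{8}{3} + 3 v$ ($b{\left(v \right)} = \frac{8}{3} + \frac{v 9}{3} = \frac{8}{3} + \frac{9 v}{3} = \frac{8}{3} + 3 v$)
$\left(323510 + b{\left(-105 \right)}\right) + 200639 = \left(323510 + \left(\frac{8}{3} + 3 \left(-105\right)\right)\right) + 200639 = \left(323510 + \left(\frac{8}{3} - 315\right)\right) + 200639 = \left(323510 - \frac{937}{3}\right) + 200639 = \frac{969593}{3} + 200639 = \frac{1571510}{3}$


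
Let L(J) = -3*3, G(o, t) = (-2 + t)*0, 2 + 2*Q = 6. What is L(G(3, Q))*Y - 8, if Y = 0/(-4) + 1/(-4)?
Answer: -23/4 ≈ -5.7500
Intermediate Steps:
Q = 2 (Q = -1 + (1/2)*6 = -1 + 3 = 2)
Y = -1/4 (Y = 0*(-1/4) + 1*(-1/4) = 0 - 1/4 = -1/4 ≈ -0.25000)
G(o, t) = 0
L(J) = -9
L(G(3, Q))*Y - 8 = -9*(-1/4) - 8 = 9/4 - 8 = -23/4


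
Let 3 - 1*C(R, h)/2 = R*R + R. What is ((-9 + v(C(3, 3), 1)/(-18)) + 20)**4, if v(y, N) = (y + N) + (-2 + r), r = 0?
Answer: 2217373921/104976 ≈ 21123.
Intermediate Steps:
C(R, h) = 6 - 2*R - 2*R**2 (C(R, h) = 6 - 2*(R*R + R) = 6 - 2*(R**2 + R) = 6 - 2*(R + R**2) = 6 + (-2*R - 2*R**2) = 6 - 2*R - 2*R**2)
v(y, N) = -2 + N + y (v(y, N) = (y + N) + (-2 + 0) = (N + y) - 2 = -2 + N + y)
((-9 + v(C(3, 3), 1)/(-18)) + 20)**4 = ((-9 + (-2 + 1 + (6 - 2*3 - 2*3**2))/(-18)) + 20)**4 = ((-9 + (-2 + 1 + (6 - 6 - 2*9))*(-1/18)) + 20)**4 = ((-9 + (-2 + 1 + (6 - 6 - 18))*(-1/18)) + 20)**4 = ((-9 + (-2 + 1 - 18)*(-1/18)) + 20)**4 = ((-9 - 19*(-1/18)) + 20)**4 = ((-9 + 19/18) + 20)**4 = (-143/18 + 20)**4 = (217/18)**4 = 2217373921/104976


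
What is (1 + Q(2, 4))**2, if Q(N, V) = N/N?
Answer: 4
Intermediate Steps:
Q(N, V) = 1
(1 + Q(2, 4))**2 = (1 + 1)**2 = 2**2 = 4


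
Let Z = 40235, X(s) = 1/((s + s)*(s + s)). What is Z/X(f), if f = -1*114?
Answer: 2091576240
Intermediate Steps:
f = -114
X(s) = 1/(4*s**2) (X(s) = 1/((2*s)*(2*s)) = 1/(4*s**2))
Z/X(f) = 40235/(((1/4)/(-114)**2)) = 40235/(((1/4)*(1/12996))) = 40235/(1/51984) = 40235*51984 = 2091576240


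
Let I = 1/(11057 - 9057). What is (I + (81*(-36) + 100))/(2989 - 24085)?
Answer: 1877333/14064000 ≈ 0.13349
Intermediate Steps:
I = 1/2000 ≈ 0.00050000
(I + (81*(-36) + 100))/(2989 - 24085) = (1/2000 + (81*(-36) + 100))/(2989 - 24085) = (1/2000 + (-2916 + 100))/(-21096) = (1/2000 - 2816)*(-1/21096) = -5631999/2000*(-1/21096) = 1877333/14064000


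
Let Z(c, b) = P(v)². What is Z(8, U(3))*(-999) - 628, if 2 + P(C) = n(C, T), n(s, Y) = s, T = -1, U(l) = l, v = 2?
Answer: -628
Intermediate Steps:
P(C) = -2 + C
Z(c, b) = 0 (Z(c, b) = (-2 + 2)² = 0² = 0)
Z(8, U(3))*(-999) - 628 = 0*(-999) - 628 = 0 - 628 = -628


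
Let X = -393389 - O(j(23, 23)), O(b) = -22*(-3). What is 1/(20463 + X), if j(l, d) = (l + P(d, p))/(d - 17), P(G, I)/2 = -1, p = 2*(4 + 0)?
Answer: -1/372992 ≈ -2.6810e-6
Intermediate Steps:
p = 8 (p = 2*4 = 8)
P(G, I) = -2 (P(G, I) = 2*(-1) = -2)
j(l, d) = (-2 + l)/(-17 + d) (j(l, d) = (l - 2)/(d - 17) = (-2 + l)/(-17 + d))
O(b) = 66
X = -393455 (X = -393389 - 1*66 = -393389 - 66 = -393455)
1/(20463 + X) = 1/(20463 - 393455) = 1/(-372992) = -1/372992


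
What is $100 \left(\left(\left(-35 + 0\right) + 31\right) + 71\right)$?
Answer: $6700$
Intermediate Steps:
$100 \left(\left(\left(-35 + 0\right) + 31\right) + 71\right) = 100 \left(\left(-35 + 31\right) + 71\right) = 100 \left(-4 + 71\right) = 100 \cdot 67 = 6700$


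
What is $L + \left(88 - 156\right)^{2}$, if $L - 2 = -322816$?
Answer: $-318190$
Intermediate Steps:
$L = -322814$ ($L = 2 - 322816 = -322814$)
$L + \left(88 - 156\right)^{2} = -322814 + \left(88 - 156\right)^{2} = -322814 + \left(-68\right)^{2} = -322814 + 4624 = -318190$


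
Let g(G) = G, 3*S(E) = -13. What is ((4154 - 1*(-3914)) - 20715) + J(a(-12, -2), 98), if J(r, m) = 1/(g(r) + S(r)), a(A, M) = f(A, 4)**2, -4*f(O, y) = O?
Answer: -177055/14 ≈ -12647.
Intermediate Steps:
f(O, y) = -O/4
S(E) = -13/3 (S(E) = (1/3)*(-13) = -13/3)
a(A, M) = A**2/16 (a(A, M) = (-A/4)**2 = A**2/16)
J(r, m) = 1/(-13/3 + r) (J(r, m) = 1/(r - 13/3) = 1/(-13/3 + r))
((4154 - 1*(-3914)) - 20715) + J(a(-12, -2), 98) = ((4154 - 1*(-3914)) - 20715) + 3/(-13 + 3*((1/16)*(-12)**2)) = ((4154 + 3914) - 20715) + 3/(-13 + 3*((1/16)*144)) = (8068 - 20715) + 3/(-13 + 3*9) = -12647 + 3/(-13 + 27) = -12647 + 3/14 = -177055/14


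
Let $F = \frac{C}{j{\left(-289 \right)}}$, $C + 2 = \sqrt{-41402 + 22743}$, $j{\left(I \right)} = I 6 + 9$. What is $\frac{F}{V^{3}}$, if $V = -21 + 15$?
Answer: $- \frac{1}{186300} + \frac{i \sqrt{18659}}{372600} \approx -5.3677 \cdot 10^{-6} + 0.00036661 i$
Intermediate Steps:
$j{\left(I \right)} = 9 + 6 I$ ($j{\left(I \right)} = 6 I + 9 = 9 + 6 I$)
$C = -2 + i \sqrt{18659}$ ($C = -2 + \sqrt{-41402 + 22743} = -2 + \sqrt{-18659} = -2 + i \sqrt{18659} \approx -2.0 + 136.6 i$)
$V = -6$
$F = \frac{2}{1725} - \frac{i \sqrt{18659}}{1725}$ ($F = \frac{-2 + i \sqrt{18659}}{9 + 6 \left(-289\right)} = \frac{-2 + i \sqrt{18659}}{9 - 1734} = \frac{-2 + i \sqrt{18659}}{-1725} = \left(-2 + i \sqrt{18659}\right) \left(- \frac{1}{1725}\right) = \frac{2}{1725} - \frac{i \sqrt{18659}}{1725} \approx 0.0011594 - 0.079187 i$)
$\frac{F}{V^{3}} = \frac{\frac{2}{1725} - \frac{i \sqrt{18659}}{1725}}{\left(-6\right)^{3}} = \frac{\frac{2}{1725} - \frac{i \sqrt{18659}}{1725}}{-216} = \left(\frac{2}{1725} - \frac{i \sqrt{18659}}{1725}\right) \left(- \frac{1}{216}\right) = - \frac{1}{186300} + \frac{i \sqrt{18659}}{372600}$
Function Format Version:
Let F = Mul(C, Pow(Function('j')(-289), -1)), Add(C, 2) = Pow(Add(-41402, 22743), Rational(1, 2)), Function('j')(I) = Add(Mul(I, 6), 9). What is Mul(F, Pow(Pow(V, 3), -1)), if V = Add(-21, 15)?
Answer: Add(Rational(-1, 186300), Mul(Rational(1, 372600), I, Pow(18659, Rational(1, 2)))) ≈ Add(-5.3677e-6, Mul(0.00036661, I))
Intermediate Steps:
Function('j')(I) = Add(9, Mul(6, I)) (Function('j')(I) = Add(Mul(6, I), 9) = Add(9, Mul(6, I)))
C = Add(-2, Mul(I, Pow(18659, Rational(1, 2)))) (C = Add(-2, Pow(Add(-41402, 22743), Rational(1, 2))) = Add(-2, Pow(-18659, Rational(1, 2))) = Add(-2, Mul(I, Pow(18659, Rational(1, 2)))) ≈ Add(-2.0000, Mul(136.60, I)))
V = -6
F = Add(Rational(2, 1725), Mul(Rational(-1, 1725), I, Pow(18659, Rational(1, 2)))) (F = Mul(Add(-2, Mul(I, Pow(18659, Rational(1, 2)))), Pow(Add(9, Mul(6, -289)), -1)) = Mul(Add(-2, Mul(I, Pow(18659, Rational(1, 2)))), Pow(Add(9, -1734), -1)) = Mul(Add(-2, Mul(I, Pow(18659, Rational(1, 2)))), Pow(-1725, -1)) = Mul(Add(-2, Mul(I, Pow(18659, Rational(1, 2)))), Rational(-1, 1725)) = Add(Rational(2, 1725), Mul(Rational(-1, 1725), I, Pow(18659, Rational(1, 2)))) ≈ Add(0.0011594, Mul(-0.079187, I)))
Mul(F, Pow(Pow(V, 3), -1)) = Mul(Add(Rational(2, 1725), Mul(Rational(-1, 1725), I, Pow(18659, Rational(1, 2)))), Pow(Pow(-6, 3), -1)) = Mul(Add(Rational(2, 1725), Mul(Rational(-1, 1725), I, Pow(18659, Rational(1, 2)))), Pow(-216, -1)) = Mul(Add(Rational(2, 1725), Mul(Rational(-1, 1725), I, Pow(18659, Rational(1, 2)))), Rational(-1, 216)) = Add(Rational(-1, 186300), Mul(Rational(1, 372600), I, Pow(18659, Rational(1, 2))))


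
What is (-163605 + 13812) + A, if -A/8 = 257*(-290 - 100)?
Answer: 652047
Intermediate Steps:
A = 801840 (A = -2056*(-290 - 100) = -2056*(-390) = -8*(-100230) = 801840)
(-163605 + 13812) + A = (-163605 + 13812) + 801840 = -149793 + 801840 = 652047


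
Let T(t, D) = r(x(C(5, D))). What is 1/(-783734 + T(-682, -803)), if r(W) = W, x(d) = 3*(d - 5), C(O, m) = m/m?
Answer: -1/783746 ≈ -1.2759e-6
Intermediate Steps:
C(O, m) = 1
x(d) = -15 + 3*d (x(d) = 3*(-5 + d) = -15 + 3*d)
T(t, D) = -12 (T(t, D) = -15 + 3*1 = -15 + 3 = -12)
1/(-783734 + T(-682, -803)) = 1/(-783734 - 12) = 1/(-783746) = -1/783746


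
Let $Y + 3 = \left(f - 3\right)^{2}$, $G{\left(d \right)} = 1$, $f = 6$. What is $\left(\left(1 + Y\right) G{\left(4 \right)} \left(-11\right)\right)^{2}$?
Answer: $5929$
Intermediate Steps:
$Y = 6$ ($Y = -3 + \left(6 - 3\right)^{2} = -3 + 3^{2} = -3 + 9 = 6$)
$\left(\left(1 + Y\right) G{\left(4 \right)} \left(-11\right)\right)^{2} = \left(\left(1 + 6\right) 1 \left(-11\right)\right)^{2} = \left(7 \cdot 1 \left(-11\right)\right)^{2} = \left(7 \left(-11\right)\right)^{2} = \left(-77\right)^{2} = 5929$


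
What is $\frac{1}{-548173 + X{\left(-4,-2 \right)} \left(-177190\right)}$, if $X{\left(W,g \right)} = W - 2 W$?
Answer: $- \frac{1}{1256933} \approx -7.9559 \cdot 10^{-7}$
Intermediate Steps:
$X{\left(W,g \right)} = - W$ ($X{\left(W,g \right)} = W - 2 W = - W$)
$\frac{1}{-548173 + X{\left(-4,-2 \right)} \left(-177190\right)} = \frac{1}{-548173 + \left(-1\right) \left(-4\right) \left(-177190\right)} = \frac{1}{-548173 + 4 \left(-177190\right)} = \frac{1}{-548173 - 708760} = \frac{1}{-1256933} = - \frac{1}{1256933}$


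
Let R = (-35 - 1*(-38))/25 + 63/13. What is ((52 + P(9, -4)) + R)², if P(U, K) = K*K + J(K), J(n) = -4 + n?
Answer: 445800996/105625 ≈ 4220.6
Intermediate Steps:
P(U, K) = -4 + K + K² (P(U, K) = K*K + (-4 + K) = K² + (-4 + K) = -4 + K + K²)
R = 1614/325 (R = (-35 + 38)*(1/25) + 63*(1/13) = 3*(1/25) + 63/13 = 3/25 + 63/13 = 1614/325 ≈ 4.9662)
((52 + P(9, -4)) + R)² = ((52 + (-4 - 4 + (-4)²)) + 1614/325)² = ((52 + (-4 - 4 + 16)) + 1614/325)² = ((52 + 8) + 1614/325)² = (60 + 1614/325)² = (21114/325)² = 445800996/105625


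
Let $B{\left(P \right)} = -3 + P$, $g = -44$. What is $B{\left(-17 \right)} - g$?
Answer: $24$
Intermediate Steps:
$B{\left(-17 \right)} - g = \left(-3 - 17\right) - -44 = -20 + 44 = 24$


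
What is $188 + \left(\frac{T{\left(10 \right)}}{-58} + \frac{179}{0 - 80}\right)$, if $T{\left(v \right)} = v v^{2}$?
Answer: $\frac{390969}{2320} \approx 168.52$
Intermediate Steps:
$T{\left(v \right)} = v^{3}$
$188 + \left(\frac{T{\left(10 \right)}}{-58} + \frac{179}{0 - 80}\right) = 188 + \left(\frac{10^{3}}{-58} + \frac{179}{0 - 80}\right) = 188 + \left(1000 \left(- \frac{1}{58}\right) + \frac{179}{0 - 80}\right) = 188 - \left(\frac{500}{29} - \frac{179}{-80}\right) = 188 + \left(- \frac{500}{29} + 179 \left(- \frac{1}{80}\right)\right) = 188 - \frac{45191}{2320} = \frac{390969}{2320}$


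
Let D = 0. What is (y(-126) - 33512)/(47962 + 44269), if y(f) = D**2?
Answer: -33512/92231 ≈ -0.36335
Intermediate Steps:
y(f) = 0 (y(f) = 0**2 = 0)
(y(-126) - 33512)/(47962 + 44269) = (0 - 33512)/(47962 + 44269) = -33512/92231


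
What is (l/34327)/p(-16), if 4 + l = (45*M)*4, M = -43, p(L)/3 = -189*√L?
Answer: -1936*I/19463409 ≈ -9.9469e-5*I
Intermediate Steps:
p(L) = -567*√L (p(L) = 3*(-189*√L) = -567*√L)
l = -7744 (l = -4 + (45*(-43))*4 = -4 - 1935*4 = -4 - 7740 = -7744)
(l/34327)/p(-16) = (-7744/34327)/((-2268*I)) = (-7744*1/34327)/((-2268*I)) = -7744*I/2268/34327 = -1936*I/19463409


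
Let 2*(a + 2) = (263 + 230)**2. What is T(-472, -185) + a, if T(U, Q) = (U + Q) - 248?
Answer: 241235/2 ≈ 1.2062e+5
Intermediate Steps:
T(U, Q) = -248 + Q + U (T(U, Q) = (Q + U) - 248 = -248 + Q + U)
a = 243045/2 (a = -2 + (263 + 230)**2/2 = -2 + (1/2)*493**2 = -2 + (1/2)*243049 = -2 + 243049/2 = 243045/2 ≈ 1.2152e+5)
T(-472, -185) + a = (-248 - 185 - 472) + 243045/2 = -905 + 243045/2 = 241235/2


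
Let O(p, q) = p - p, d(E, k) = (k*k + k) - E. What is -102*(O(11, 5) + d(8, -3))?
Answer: 204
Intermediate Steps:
d(E, k) = k + k² - E (d(E, k) = (k² + k) - E = (k + k²) - E = k + k² - E)
O(p, q) = 0
-102*(O(11, 5) + d(8, -3)) = -102*(0 + (-3 + (-3)² - 1*8)) = -102*(0 + (-3 + 9 - 8)) = -102*(0 - 2) = -102*(-2) = 204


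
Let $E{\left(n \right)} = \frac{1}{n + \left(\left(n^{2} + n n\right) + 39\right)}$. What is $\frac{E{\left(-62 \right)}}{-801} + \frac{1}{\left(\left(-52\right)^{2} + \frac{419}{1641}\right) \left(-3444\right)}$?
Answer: $- \frac{1207550977}{4468325467375980} \approx -2.7025 \cdot 10^{-7}$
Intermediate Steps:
$E{\left(n \right)} = \frac{1}{39 + n + 2 n^{2}}$ ($E{\left(n \right)} = \frac{1}{n + \left(\left(n^{2} + n^{2}\right) + 39\right)} = \frac{1}{n + \left(2 n^{2} + 39\right)} = \frac{1}{n + \left(39 + 2 n^{2}\right)} = \frac{1}{39 + n + 2 n^{2}}$)
$\frac{E{\left(-62 \right)}}{-801} + \frac{1}{\left(\left(-52\right)^{2} + \frac{419}{1641}\right) \left(-3444\right)} = \frac{1}{\left(39 - 62 + 2 \left(-62\right)^{2}\right) \left(-801\right)} + \frac{1}{\left(\left(-52\right)^{2} + \frac{419}{1641}\right) \left(-3444\right)} = \frac{1}{39 - 62 + 2 \cdot 3844} \left(- \frac{1}{801}\right) + \frac{1}{2704 + 419 \cdot \frac{1}{1641}} \left(- \frac{1}{3444}\right) = \frac{1}{39 - 62 + 7688} \left(- \frac{1}{801}\right) + \frac{1}{2704 + \frac{419}{1641}} \left(- \frac{1}{3444}\right) = \frac{1}{7665} \left(- \frac{1}{801}\right) + \frac{1}{\frac{4437683}{1641}} \left(- \frac{1}{3444}\right) = \frac{1}{7665} \left(- \frac{1}{801}\right) + \frac{1641}{4437683} \left(- \frac{1}{3444}\right) = - \frac{1}{6139665} - \frac{547}{5094460084} = - \frac{1207550977}{4468325467375980}$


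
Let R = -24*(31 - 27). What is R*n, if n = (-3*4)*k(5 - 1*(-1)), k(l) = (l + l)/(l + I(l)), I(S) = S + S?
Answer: 768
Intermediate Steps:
I(S) = 2*S
k(l) = ⅔ (k(l) = (l + l)/(l + 2*l) = (2*l)/((3*l)) = (2*l)*(1/(3*l)) = ⅔)
n = -8 (n = -3*4*(⅔) = -12*⅔ = -8)
R = -96 (R = -24*4 = -96)
R*n = -96*(-8) = 768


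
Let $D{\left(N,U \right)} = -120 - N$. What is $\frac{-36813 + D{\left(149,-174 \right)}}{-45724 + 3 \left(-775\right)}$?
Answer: $\frac{37082}{48049} \approx 0.77175$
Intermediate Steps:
$\frac{-36813 + D{\left(149,-174 \right)}}{-45724 + 3 \left(-775\right)} = \frac{-36813 - 269}{-45724 + 3 \left(-775\right)} = \frac{-36813 - 269}{-45724 - 2325} = \frac{-36813 - 269}{-48049} = \left(-37082\right) \left(- \frac{1}{48049}\right) = \frac{37082}{48049}$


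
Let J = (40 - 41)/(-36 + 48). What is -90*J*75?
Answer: 1125/2 ≈ 562.50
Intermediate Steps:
J = -1/12 ≈ -0.083333
-90*J*75 = -90*(-1/12)*75 = (15/2)*75 = 1125/2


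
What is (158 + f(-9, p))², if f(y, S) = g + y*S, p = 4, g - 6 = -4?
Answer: 15376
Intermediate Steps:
g = 2 (g = 6 - 4 = 2)
f(y, S) = 2 + S*y (f(y, S) = 2 + y*S = 2 + S*y)
(158 + f(-9, p))² = (158 + (2 + 4*(-9)))² = (158 + (2 - 36))² = (158 - 34)² = 124² = 15376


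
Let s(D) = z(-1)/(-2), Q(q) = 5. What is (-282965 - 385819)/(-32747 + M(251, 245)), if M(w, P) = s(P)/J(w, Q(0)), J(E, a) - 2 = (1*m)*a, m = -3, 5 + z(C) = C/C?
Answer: 8694192/425713 ≈ 20.423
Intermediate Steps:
z(C) = -4 (z(C) = -5 + C/C = -5 + 1 = -4)
J(E, a) = 2 - 3*a (J(E, a) = 2 + (1*(-3))*a = 2 - 3*a)
s(D) = 2 (s(D) = -4/(-2) = -4*(-1/2) = 2)
M(w, P) = -2/13 (M(w, P) = 2/(2 - 3*5) = 2/(2 - 15) = 2/(-13) = 2*(-1/13) = -2/13)
(-282965 - 385819)/(-32747 + M(251, 245)) = (-282965 - 385819)/(-32747 - 2/13) = -668784/(-425713/13) = -668784*(-13/425713) = 8694192/425713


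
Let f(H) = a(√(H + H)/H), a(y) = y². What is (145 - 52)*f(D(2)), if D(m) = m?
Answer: 93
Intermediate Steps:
f(H) = 2/H (f(H) = (√(H + H)/H)² = (√(2*H)/H)² = ((√2*√H)/H)² = (√2/√H)² = 2/H)
(145 - 52)*f(D(2)) = (145 - 52)*(2/2) = 93*(2*(½)) = 93*1 = 93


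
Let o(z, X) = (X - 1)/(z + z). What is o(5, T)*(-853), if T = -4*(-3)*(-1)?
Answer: 11089/10 ≈ 1108.9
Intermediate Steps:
T = -12 (T = 12*(-1) = -12)
o(z, X) = (-1 + X)/(2*z) (o(z, X) = (-1 + X)/((2*z)) = (-1 + X)*(1/(2*z)) = (-1 + X)/(2*z))
o(5, T)*(-853) = ((1/2)*(-1 - 12)/5)*(-853) = ((1/2)*(1/5)*(-13))*(-853) = -13/10*(-853) = 11089/10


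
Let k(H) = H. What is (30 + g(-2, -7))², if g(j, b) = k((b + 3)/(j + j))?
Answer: 961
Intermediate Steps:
g(j, b) = (3 + b)/(2*j) (g(j, b) = (b + 3)/(j + j) = (3 + b)/((2*j)) = (3 + b)*(1/(2*j)) = (3 + b)/(2*j))
(30 + g(-2, -7))² = (30 + (½)*(3 - 7)/(-2))² = (30 + (½)*(-½)*(-4))² = (30 + 1)² = 31² = 961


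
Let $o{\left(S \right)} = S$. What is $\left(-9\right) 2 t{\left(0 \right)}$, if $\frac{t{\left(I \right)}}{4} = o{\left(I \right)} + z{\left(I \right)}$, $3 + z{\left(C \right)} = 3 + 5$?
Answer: $-360$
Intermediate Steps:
$z{\left(C \right)} = 5$ ($z{\left(C \right)} = -3 + \left(3 + 5\right) = -3 + 8 = 5$)
$t{\left(I \right)} = 20 + 4 I$ ($t{\left(I \right)} = 4 \left(I + 5\right) = 4 \left(5 + I\right) = 20 + 4 I$)
$\left(-9\right) 2 t{\left(0 \right)} = \left(-9\right) 2 \left(20 + 4 \cdot 0\right) = - 18 \left(20 + 0\right) = \left(-18\right) 20 = -360$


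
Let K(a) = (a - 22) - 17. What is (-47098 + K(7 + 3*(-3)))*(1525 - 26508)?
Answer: 1177673637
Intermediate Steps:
K(a) = -39 + a (K(a) = (-22 + a) - 17 = -39 + a)
(-47098 + K(7 + 3*(-3)))*(1525 - 26508) = (-47098 + (-39 + (7 + 3*(-3))))*(1525 - 26508) = (-47098 + (-39 + (7 - 9)))*(-24983) = (-47098 + (-39 - 2))*(-24983) = (-47098 - 41)*(-24983) = -47139*(-24983) = 1177673637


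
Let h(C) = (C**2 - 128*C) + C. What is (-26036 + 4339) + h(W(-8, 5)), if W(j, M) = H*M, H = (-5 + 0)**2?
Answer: -21947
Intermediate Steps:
H = 25 (H = (-5)**2 = 25)
W(j, M) = 25*M
h(C) = C**2 - 127*C
(-26036 + 4339) + h(W(-8, 5)) = (-26036 + 4339) + (25*5)*(-127 + 25*5) = -21697 + 125*(-127 + 125) = -21697 + 125*(-2) = -21697 - 250 = -21947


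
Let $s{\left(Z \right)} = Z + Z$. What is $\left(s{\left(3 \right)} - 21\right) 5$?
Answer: $-75$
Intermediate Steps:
$s{\left(Z \right)} = 2 Z$
$\left(s{\left(3 \right)} - 21\right) 5 = \left(2 \cdot 3 - 21\right) 5 = \left(6 - 21\right) 5 = \left(-15\right) 5 = -75$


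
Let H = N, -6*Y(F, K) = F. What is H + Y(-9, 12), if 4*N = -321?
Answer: -315/4 ≈ -78.750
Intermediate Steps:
N = -321/4 (N = (1/4)*(-321) = -321/4 ≈ -80.250)
Y(F, K) = -F/6
H = -321/4 ≈ -80.250
H + Y(-9, 12) = -321/4 - 1/6*(-9) = -321/4 + 3/2 = -315/4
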